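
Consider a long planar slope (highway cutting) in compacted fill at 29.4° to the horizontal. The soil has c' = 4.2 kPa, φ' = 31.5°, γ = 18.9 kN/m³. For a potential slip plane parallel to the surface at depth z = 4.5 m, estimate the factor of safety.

FS = 1.20

For an infinite slope with a slip plane parallel to the surface (no pore pressure): FS = [c' + γz cos²β tanφ'] / [γz sinβ cosβ].
γz = 18.9·4.5 = 85.05 kN/m²
Numerator = 4.2 + 85.05·cos²29.4°·tan31.5° = 4.2 + 85.05·0.7590·0.6128 = 43.759 kPa
Denominator = 85.05·sin29.4°·cos29.4° = 85.05·0.4909·0.8712 = 36.374 kPa
FS = 43.759 / 36.374 = 1.203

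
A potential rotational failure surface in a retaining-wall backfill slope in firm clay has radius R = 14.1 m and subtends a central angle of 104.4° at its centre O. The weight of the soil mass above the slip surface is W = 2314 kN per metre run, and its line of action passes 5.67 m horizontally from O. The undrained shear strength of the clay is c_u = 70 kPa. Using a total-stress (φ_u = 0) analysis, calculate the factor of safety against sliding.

Taking moments about the centre O, the resisting moment is provided by the undrained shear strength acting along the arc:
Arc length L_a = R·θ = 14.1·(104.4°·π/180) = 14.1·1.8221 = 25.69 m
M_R = c_u·L_a·R = 70·25.69·14.1 = 25357.9 kN·m/m
M_D = W·d = 2314·5.67 = 13120.4 kN·m/m
FS = M_R / M_D = 25357.9 / 13120.4 = 1.933

FS = 1.93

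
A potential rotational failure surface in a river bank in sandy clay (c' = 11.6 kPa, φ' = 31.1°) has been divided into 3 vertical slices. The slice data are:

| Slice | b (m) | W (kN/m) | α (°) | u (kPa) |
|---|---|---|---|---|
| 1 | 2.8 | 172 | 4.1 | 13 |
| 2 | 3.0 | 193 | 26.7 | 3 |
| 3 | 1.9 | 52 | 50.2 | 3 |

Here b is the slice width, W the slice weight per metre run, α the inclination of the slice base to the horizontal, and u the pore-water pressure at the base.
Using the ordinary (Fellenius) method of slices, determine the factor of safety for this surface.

Ordinary method of slices: FS = Σ[c'·Δl_i + (W_i cosα_i − u_i·Δl_i)·tanφ'] / Σ W_i sinα_i, with Δl_i = b_i / cosα_i.
Slice 1: Δl = 2.8/cos4.1° = 2.807 m; N'_1 = 172·cos4.1° − 13·2.807 = 135.1; c'Δl = 32.56; W sinα = 12.3
Slice 2: Δl = 3.0/cos26.7° = 3.358 m; N'_2 = 193·cos26.7° − 3·3.358 = 162.3; c'Δl = 38.95; W sinα = 86.7
Slice 3: Δl = 1.9/cos50.2° = 2.968 m; N'_3 = 52·cos50.2° − 3·2.968 = 24.4; c'Δl = 34.43; W sinα = 40.0
Σc'Δl = 105.9 kN/m; ΣN' = 321.8 kN/m; ΣW sinα = 139.0 kN/m
Resisting = 105.9 + 321.8·tan31.1° = 105.9 + 194.1 = 300.1 kN/m
FS = 300.1 / 139.0 = 2.159

FS = 2.16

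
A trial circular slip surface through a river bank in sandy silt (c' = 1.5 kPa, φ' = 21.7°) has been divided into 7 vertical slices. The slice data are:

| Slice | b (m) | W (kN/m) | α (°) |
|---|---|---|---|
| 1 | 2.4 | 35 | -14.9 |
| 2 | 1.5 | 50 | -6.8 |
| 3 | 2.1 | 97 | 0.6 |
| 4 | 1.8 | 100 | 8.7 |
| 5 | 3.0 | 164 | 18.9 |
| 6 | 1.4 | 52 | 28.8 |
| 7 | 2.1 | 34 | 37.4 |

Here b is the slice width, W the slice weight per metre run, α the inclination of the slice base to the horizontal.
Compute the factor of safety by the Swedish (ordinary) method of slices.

FS = 2.25

Ordinary method of slices: FS = Σ[c'·Δl_i + (W_i cosα_i)·tanφ'] / Σ W_i sinα_i, with Δl_i = b_i / cosα_i.
Slice 1: Δl = 2.4/cos(-14.9°) = 2.484 m; N'_1 = 35·cos(-14.9°) = 33.8; c'Δl = 3.73; W sinα = -9.0
Slice 2: Δl = 1.5/cos(-6.8°) = 1.511 m; N'_2 = 50·cos(-6.8°) = 49.6; c'Δl = 2.27; W sinα = -5.9
Slice 3: Δl = 2.1/cos0.6° = 2.100 m; N'_3 = 97·cos0.6° = 97.0; c'Δl = 3.15; W sinα = 1.0
Slice 4: Δl = 1.8/cos8.7° = 1.821 m; N'_4 = 100·cos8.7° = 98.8; c'Δl = 2.73; W sinα = 15.1
Slice 5: Δl = 3.0/cos18.9° = 3.171 m; N'_5 = 164·cos18.9° = 155.2; c'Δl = 4.76; W sinα = 53.1
Slice 6: Δl = 1.4/cos28.8° = 1.598 m; N'_6 = 52·cos28.8° = 45.6; c'Δl = 2.40; W sinα = 25.1
Slice 7: Δl = 2.1/cos37.4° = 2.643 m; N'_7 = 34·cos37.4° = 27.0; c'Δl = 3.97; W sinα = 20.7
Σc'Δl = 23.0 kN/m; ΣN' = 507.1 kN/m; ΣW sinα = 100.0 kN/m
Resisting = 23.0 + 507.1·tan21.7° = 23.0 + 201.8 = 224.8 kN/m
FS = 224.8 / 100.0 = 2.247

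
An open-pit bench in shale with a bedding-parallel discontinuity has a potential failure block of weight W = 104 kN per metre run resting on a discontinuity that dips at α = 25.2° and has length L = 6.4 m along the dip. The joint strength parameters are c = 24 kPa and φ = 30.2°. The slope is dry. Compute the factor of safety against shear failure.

FS = 4.71

Resolving the block weight along and normal to the plane and applying the Mohr–Coulomb strength on the joint:
N' = W cosα = 104·cos25.2° = 94.1 kN/m
Driving force T = W sinα = 104·sin25.2° = 44.3 kN/m
Resisting force R = c·L + N'·tanφ = 24·6.4 + 94.1·tan30.2° = 153.6 + 54.8 = 208.4 kN/m
FS = R / T = 208.4 / 44.3 = 4.706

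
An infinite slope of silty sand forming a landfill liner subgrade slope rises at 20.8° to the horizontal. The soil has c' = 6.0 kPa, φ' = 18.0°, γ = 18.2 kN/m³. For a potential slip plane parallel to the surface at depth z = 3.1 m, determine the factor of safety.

For an infinite slope with a slip plane parallel to the surface (no pore pressure): FS = [c' + γz cos²β tanφ'] / [γz sinβ cosβ].
γz = 18.2·3.1 = 56.42 kN/m²
Numerator = 6.0 + 56.42·cos²20.8°·tan18.0° = 6.0 + 56.42·0.8739·0.3249 = 22.020 kPa
Denominator = 56.42·sin20.8°·cos20.8° = 56.42·0.3551·0.9348 = 18.729 kPa
FS = 22.020 / 18.729 = 1.176

FS = 1.18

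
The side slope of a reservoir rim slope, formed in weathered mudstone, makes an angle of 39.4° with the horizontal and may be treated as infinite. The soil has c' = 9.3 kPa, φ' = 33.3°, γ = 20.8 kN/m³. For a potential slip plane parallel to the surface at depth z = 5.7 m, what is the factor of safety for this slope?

For an infinite slope with a slip plane parallel to the surface (no pore pressure): FS = [c' + γz cos²β tanφ'] / [γz sinβ cosβ].
γz = 20.8·5.7 = 118.56 kN/m²
Numerator = 9.3 + 118.56·cos²39.4°·tan33.3° = 9.3 + 118.56·0.5971·0.6569 = 55.803 kPa
Denominator = 118.56·sin39.4°·cos39.4° = 118.56·0.6347·0.7727 = 58.151 kPa
FS = 55.803 / 58.151 = 0.960

FS = 0.96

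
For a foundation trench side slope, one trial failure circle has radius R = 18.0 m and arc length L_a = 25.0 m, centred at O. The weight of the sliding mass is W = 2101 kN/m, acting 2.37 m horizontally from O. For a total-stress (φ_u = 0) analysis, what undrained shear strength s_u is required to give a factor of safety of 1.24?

s_u = 13.7 kPa

FS = s_u·L_a·R / (W·d), so s_u = FS·W·d / (L_a·R).
s_u = 1.24·2101·2.37 / (25.00·18.0) = 6174.4 / 450.00 = 13.72 kPa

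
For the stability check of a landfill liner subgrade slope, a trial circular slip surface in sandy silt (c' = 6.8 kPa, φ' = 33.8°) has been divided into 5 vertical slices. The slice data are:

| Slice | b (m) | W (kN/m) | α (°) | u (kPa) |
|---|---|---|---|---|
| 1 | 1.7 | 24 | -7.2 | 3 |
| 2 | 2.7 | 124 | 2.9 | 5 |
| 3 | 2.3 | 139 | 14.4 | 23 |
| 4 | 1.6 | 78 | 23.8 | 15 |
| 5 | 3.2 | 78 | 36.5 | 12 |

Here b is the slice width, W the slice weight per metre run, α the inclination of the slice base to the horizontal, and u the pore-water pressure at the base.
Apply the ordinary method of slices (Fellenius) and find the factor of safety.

FS = 2.29

Ordinary method of slices: FS = Σ[c'·Δl_i + (W_i cosα_i − u_i·Δl_i)·tanφ'] / Σ W_i sinα_i, with Δl_i = b_i / cosα_i.
Slice 1: Δl = 1.7/cos(-7.2°) = 1.714 m; N'_1 = 24·cos(-7.2°) − 3·1.714 = 18.7; c'Δl = 11.65; W sinα = -3.0
Slice 2: Δl = 2.7/cos2.9° = 2.703 m; N'_2 = 124·cos2.9° − 5·2.703 = 110.3; c'Δl = 18.38; W sinα = 6.3
Slice 3: Δl = 2.3/cos14.4° = 2.375 m; N'_3 = 139·cos14.4° − 23·2.375 = 80.0; c'Δl = 16.15; W sinα = 34.6
Slice 4: Δl = 1.6/cos23.8° = 1.749 m; N'_4 = 78·cos23.8° − 15·1.749 = 45.1; c'Δl = 11.89; W sinα = 31.5
Slice 5: Δl = 3.2/cos36.5° = 3.981 m; N'_5 = 78·cos36.5° − 12·3.981 = 14.9; c'Δl = 27.07; W sinα = 46.4
Σc'Δl = 85.1 kN/m; ΣN' = 269.1 kN/m; ΣW sinα = 115.7 kN/m
Resisting = 85.1 + 269.1·tan33.8° = 85.1 + 180.1 = 265.3 kN/m
FS = 265.3 / 115.7 = 2.293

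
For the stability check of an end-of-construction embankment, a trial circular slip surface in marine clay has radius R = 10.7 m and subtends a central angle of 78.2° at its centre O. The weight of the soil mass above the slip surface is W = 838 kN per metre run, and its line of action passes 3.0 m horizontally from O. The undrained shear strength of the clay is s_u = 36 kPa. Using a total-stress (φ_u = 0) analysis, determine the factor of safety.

Taking moments about the centre O, the resisting moment is provided by the undrained shear strength acting along the arc:
Arc length L_a = R·θ = 10.7·(78.2°·π/180) = 10.7·1.3648 = 14.60 m
M_R = s_u·L_a·R = 36·14.60·10.7 = 5625.4 kN·m/m
M_D = W·d = 838·3.0 = 2514.0 kN·m/m
FS = M_R / M_D = 5625.4 / 2514.0 = 2.238

FS = 2.24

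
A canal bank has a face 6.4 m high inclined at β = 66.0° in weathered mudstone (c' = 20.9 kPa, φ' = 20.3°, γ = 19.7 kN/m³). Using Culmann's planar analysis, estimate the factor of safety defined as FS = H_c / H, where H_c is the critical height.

H_c = (4c'/γ) · sinβ cosφ' / [1 − cos(β − φ')]
    = (4·20.9/19.7) · sin66.0°·cos20.3° / [1 − cos45.7°]
    = 4.244 · 0.8568 / 0.3016 = 12.06 m
FS = H_c / H = 12.06 / 6.4 = 1.884

FS = 1.88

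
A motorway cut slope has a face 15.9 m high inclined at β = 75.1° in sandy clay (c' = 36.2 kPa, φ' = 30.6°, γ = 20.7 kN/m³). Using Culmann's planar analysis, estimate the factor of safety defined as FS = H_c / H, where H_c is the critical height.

FS = 1.28

H_c = (4c'/γ) · sinβ cosφ' / [1 − cos(β − φ')]
    = (4·36.2/20.7) · sin75.1°·cos30.6° / [1 − cos44.5°]
    = 6.995 · 0.8318 / 0.2867 = 20.29 m
FS = H_c / H = 20.29 / 15.9 = 1.276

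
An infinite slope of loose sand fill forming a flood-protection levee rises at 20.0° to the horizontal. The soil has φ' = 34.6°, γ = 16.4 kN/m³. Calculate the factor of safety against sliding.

FS = 1.90

For a dry cohesionless infinite slope the factor of safety is FS = tanφ' / tanβ.
FS = tan34.6° / tan20.0° = 0.6899 / 0.3640 = 1.895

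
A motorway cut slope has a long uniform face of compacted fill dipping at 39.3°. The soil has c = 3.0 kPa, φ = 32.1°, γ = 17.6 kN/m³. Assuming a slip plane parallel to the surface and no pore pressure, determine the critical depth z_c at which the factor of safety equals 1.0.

Setting FS = 1.00 in FS = [c + γz cos²β tanφ] / [γz sinβ cosβ] and solving for z:
z = c / [γ cosβ (FS·sinβ − cosβ·tanφ)]
  = 3.0 / [17.6·cos39.3°·(1.00·sin39.3° − cos39.3°·tan32.1°)]
  = 3.0 / [17.6·0.7738·(1.00·0.6334 − 0.7738·0.6273)]
  = 3.0 / 2.0150 = 1.489 m

z_c = 1.49 m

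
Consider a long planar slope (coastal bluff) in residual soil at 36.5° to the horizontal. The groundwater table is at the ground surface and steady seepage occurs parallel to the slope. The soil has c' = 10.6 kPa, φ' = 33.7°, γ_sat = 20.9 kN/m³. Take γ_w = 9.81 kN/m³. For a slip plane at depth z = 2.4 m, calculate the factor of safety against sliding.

With seepage parallel to the slope and the water table at the surface, the effective normal stress on the slip plane uses the buoyant unit weight γ' = γ_sat − γ_w while the driving shear stress uses γ_sat:
FS = [c' + γ' z cos²β tanφ'] / [γ_sat z sinβ cosβ]
γ' = 20.9 − 9.81 = 11.09 kN/m³
Numerator = 10.6 + 11.09·2.4·cos²36.5°·tan33.7° = 10.6 + 11.09·2.4·0.6462·0.6669 = 22.070 kPa
Denominator = 20.9·2.4·sin36.5°·cos36.5° = 20.9·2.4·0.5948·0.8039 = 23.984 kPa
FS = 22.070 / 23.984 = 0.920

FS = 0.92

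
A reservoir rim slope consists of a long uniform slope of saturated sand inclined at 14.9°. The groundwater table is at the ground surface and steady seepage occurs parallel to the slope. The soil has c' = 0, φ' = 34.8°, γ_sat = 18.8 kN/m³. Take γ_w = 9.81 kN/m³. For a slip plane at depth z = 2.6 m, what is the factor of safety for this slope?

FS = 1.25

With seepage parallel to the slope and the water table at the surface, the effective normal stress on the slip plane uses the buoyant unit weight γ' = γ_sat − γ_w while the driving shear stress uses γ_sat:
FS = [c' + γ' z cos²β tanφ'] / [γ_sat z sinβ cosβ]
(For c' = 0 this reduces to FS = (γ'/γ_sat)·tanφ'/tanβ.)
γ' = 18.8 − 9.81 = 8.99 kN/m³
Numerator = 0.0 + 8.99·2.6·cos²14.9°·tan34.8° = 0.0 + 8.99·2.6·0.9339·0.6950 = 15.171 kPa
Denominator = 18.8·2.6·sin14.9°·cos14.9° = 18.8·2.6·0.2571·0.9664 = 12.146 kPa
FS = 15.171 / 12.146 = 1.249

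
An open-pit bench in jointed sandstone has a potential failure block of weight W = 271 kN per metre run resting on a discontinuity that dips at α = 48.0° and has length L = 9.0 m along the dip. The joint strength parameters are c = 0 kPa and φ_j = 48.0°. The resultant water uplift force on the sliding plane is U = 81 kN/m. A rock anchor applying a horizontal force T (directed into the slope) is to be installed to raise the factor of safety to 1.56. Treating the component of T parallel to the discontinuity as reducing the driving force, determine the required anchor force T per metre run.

T = 108 kN/m

Resolving forces along and normal to the sliding plane, with the horizontal anchor force T adding T·sinα to the effective normal force and T·cosα acting up the plane against the driving force:
FS = [cL + (W cosα − U + T sinα) tanφ_j] / [W sinα − T cosα]
Without the anchor: N' = 100.3 kN/m, driving T_d = 201.4 kN/m, resisting R = 0·9.0 + 100.3·tan48.0° = 111.4 kN/m, FS = 0.55.
Setting FS = 1.56 and solving for T:
1.56·(201.4 − T cos48.0°) = 111.4 + T sin48.0°·tan48.0°
T·(sin48.0°·tan48.0° + 1.56·cos48.0°) = 1.56·201.4 − 111.4
T·(0.7431·1.1106 + 1.56·0.6691) = 314.2 − 111.4 = 202.7
T·1.8692 = 202.7
T = 108.5 kN/m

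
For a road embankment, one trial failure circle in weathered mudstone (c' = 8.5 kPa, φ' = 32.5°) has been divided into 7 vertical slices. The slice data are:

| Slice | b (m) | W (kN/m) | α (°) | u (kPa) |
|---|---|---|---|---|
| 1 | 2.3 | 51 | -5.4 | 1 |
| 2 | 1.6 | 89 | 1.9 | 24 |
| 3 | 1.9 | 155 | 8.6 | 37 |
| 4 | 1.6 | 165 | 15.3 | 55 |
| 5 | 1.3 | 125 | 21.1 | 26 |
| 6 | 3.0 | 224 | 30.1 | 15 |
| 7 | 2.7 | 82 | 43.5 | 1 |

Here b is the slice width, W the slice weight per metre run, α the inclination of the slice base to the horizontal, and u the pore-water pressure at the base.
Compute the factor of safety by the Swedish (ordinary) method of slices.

FS = 1.70

Ordinary method of slices: FS = Σ[c'·Δl_i + (W_i cosα_i − u_i·Δl_i)·tanφ'] / Σ W_i sinα_i, with Δl_i = b_i / cosα_i.
Slice 1: Δl = 2.3/cos(-5.4°) = 2.310 m; N'_1 = 51·cos(-5.4°) − 1·2.310 = 48.5; c'Δl = 19.64; W sinα = -4.8
Slice 2: Δl = 1.6/cos1.9° = 1.601 m; N'_2 = 89·cos1.9° − 24·1.601 = 50.5; c'Δl = 13.61; W sinα = 3.0
Slice 3: Δl = 1.9/cos8.6° = 1.922 m; N'_3 = 155·cos8.6° − 37·1.922 = 82.2; c'Δl = 16.33; W sinα = 23.2
Slice 4: Δl = 1.6/cos15.3° = 1.659 m; N'_4 = 165·cos15.3° − 55·1.659 = 67.9; c'Δl = 14.10; W sinα = 43.5
Slice 5: Δl = 1.3/cos21.1° = 1.393 m; N'_5 = 125·cos21.1° − 26·1.393 = 80.4; c'Δl = 11.84; W sinα = 45.0
Slice 6: Δl = 3.0/cos30.1° = 3.468 m; N'_6 = 224·cos30.1° − 15·3.468 = 141.8; c'Δl = 29.47; W sinα = 112.3
Slice 7: Δl = 2.7/cos43.5° = 3.722 m; N'_7 = 82·cos43.5° − 1·3.722 = 55.8; c'Δl = 31.64; W sinα = 56.4
Σc'Δl = 136.6 kN/m; ΣN' = 527.0 kN/m; ΣW sinα = 278.7 kN/m
Resisting = 136.6 + 527.0·tan32.5° = 136.6 + 335.7 = 472.4 kN/m
FS = 472.4 / 278.7 = 1.695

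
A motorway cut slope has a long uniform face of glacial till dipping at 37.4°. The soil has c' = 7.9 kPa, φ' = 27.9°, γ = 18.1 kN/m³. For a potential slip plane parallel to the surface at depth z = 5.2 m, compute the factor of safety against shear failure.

For an infinite slope with a slip plane parallel to the surface (no pore pressure): FS = [c' + γz cos²β tanφ'] / [γz sinβ cosβ].
γz = 18.1·5.2 = 94.12 kN/m²
Numerator = 7.9 + 94.12·cos²37.4°·tan27.9° = 7.9 + 94.12·0.6311·0.5295 = 39.350 kPa
Denominator = 94.12·sin37.4°·cos37.4° = 94.12·0.6074·0.7944 = 45.414 kPa
FS = 39.350 / 45.414 = 0.866

FS = 0.87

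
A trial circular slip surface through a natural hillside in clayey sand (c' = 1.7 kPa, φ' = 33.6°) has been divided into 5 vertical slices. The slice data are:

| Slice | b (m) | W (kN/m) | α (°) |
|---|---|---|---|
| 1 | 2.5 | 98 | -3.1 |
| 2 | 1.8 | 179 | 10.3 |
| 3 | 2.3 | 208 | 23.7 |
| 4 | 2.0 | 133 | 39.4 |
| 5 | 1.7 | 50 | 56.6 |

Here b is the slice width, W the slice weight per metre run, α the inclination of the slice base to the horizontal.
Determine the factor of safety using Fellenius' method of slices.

Ordinary method of slices: FS = Σ[c'·Δl_i + (W_i cosα_i)·tanφ'] / Σ W_i sinα_i, with Δl_i = b_i / cosα_i.
Slice 1: Δl = 2.5/cos(-3.1°) = 2.504 m; N'_1 = 98·cos(-3.1°) = 97.9; c'Δl = 4.26; W sinα = -5.3
Slice 2: Δl = 1.8/cos10.3° = 1.829 m; N'_2 = 179·cos10.3° = 176.1; c'Δl = 3.11; W sinα = 32.0
Slice 3: Δl = 2.3/cos23.7° = 2.512 m; N'_3 = 208·cos23.7° = 190.5; c'Δl = 4.27; W sinα = 83.6
Slice 4: Δl = 2.0/cos39.4° = 2.588 m; N'_4 = 133·cos39.4° = 102.8; c'Δl = 4.40; W sinα = 84.4
Slice 5: Δl = 1.7/cos56.6° = 3.088 m; N'_5 = 50·cos56.6° = 27.5; c'Δl = 5.25; W sinα = 41.7
Σc'Δl = 21.3 kN/m; ΣN' = 594.7 kN/m; ΣW sinα = 236.5 kN/m
Resisting = 21.3 + 594.7·tan33.6° = 21.3 + 395.1 = 416.4 kN/m
FS = 416.4 / 236.5 = 1.761

FS = 1.76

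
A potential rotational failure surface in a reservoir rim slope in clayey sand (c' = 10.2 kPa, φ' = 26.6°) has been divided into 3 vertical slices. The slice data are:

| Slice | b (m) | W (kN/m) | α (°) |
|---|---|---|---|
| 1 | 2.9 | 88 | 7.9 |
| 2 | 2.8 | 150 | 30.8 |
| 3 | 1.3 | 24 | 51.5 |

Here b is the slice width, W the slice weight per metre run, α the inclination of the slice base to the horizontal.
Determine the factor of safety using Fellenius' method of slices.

Ordinary method of slices: FS = Σ[c'·Δl_i + (W_i cosα_i)·tanφ'] / Σ W_i sinα_i, with Δl_i = b_i / cosα_i.
Slice 1: Δl = 2.9/cos7.9° = 2.928 m; N'_1 = 88·cos7.9° = 87.2; c'Δl = 29.86; W sinα = 12.1
Slice 2: Δl = 2.8/cos30.8° = 3.260 m; N'_2 = 150·cos30.8° = 128.8; c'Δl = 33.25; W sinα = 76.8
Slice 3: Δl = 1.3/cos51.5° = 2.088 m; N'_3 = 24·cos51.5° = 14.9; c'Δl = 21.30; W sinα = 18.8
Σc'Δl = 84.4 kN/m; ΣN' = 230.9 kN/m; ΣW sinα = 107.7 kN/m
Resisting = 84.4 + 230.9·tan26.6° = 84.4 + 115.7 = 200.1 kN/m
FS = 200.1 / 107.7 = 1.858

FS = 1.86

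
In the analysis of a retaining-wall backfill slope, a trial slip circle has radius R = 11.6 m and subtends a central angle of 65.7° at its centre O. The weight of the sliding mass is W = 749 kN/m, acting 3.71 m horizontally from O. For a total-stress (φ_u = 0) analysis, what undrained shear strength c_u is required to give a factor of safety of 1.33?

c_u = 24.0 kPa

FS = c_u·L_a·R / (W·d), so c_u = FS·W·d / (L_a·R).
Arc length L_a = R·θ = 11.6·(65.7°·π/180) = 11.6·1.1467 = 13.30 m
c_u = 1.33·749·3.71 / (13.30·11.6) = 3695.8 / 154.30 = 23.95 kPa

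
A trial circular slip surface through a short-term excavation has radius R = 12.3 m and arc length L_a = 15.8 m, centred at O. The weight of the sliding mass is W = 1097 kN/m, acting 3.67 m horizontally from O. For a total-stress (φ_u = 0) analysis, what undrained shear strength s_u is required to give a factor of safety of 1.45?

s_u = 30.0 kPa

FS = s_u·L_a·R / (W·d), so s_u = FS·W·d / (L_a·R).
s_u = 1.45·1097·3.67 / (15.80·12.3) = 5837.7 / 194.34 = 30.04 kPa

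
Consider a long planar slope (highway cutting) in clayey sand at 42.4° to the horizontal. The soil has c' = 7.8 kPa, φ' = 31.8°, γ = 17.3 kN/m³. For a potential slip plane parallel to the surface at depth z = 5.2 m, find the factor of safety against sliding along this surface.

For an infinite slope with a slip plane parallel to the surface (no pore pressure): FS = [c' + γz cos²β tanφ'] / [γz sinβ cosβ].
γz = 17.3·5.2 = 89.96 kN/m²
Numerator = 7.8 + 89.96·cos²42.4°·tan31.8° = 7.8 + 89.96·0.5453·0.6200 = 38.216 kPa
Denominator = 89.96·sin42.4°·cos42.4° = 89.96·0.6743·0.7385 = 44.795 kPa
FS = 38.216 / 44.795 = 0.853

FS = 0.85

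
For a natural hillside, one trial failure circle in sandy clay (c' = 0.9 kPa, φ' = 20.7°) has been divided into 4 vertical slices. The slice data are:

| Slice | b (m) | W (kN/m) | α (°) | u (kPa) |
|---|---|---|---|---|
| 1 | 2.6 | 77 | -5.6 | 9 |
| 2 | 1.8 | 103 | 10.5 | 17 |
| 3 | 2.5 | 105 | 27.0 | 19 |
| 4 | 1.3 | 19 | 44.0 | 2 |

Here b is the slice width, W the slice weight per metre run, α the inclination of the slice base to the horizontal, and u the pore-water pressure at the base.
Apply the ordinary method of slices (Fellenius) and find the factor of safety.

FS = 1.02

Ordinary method of slices: FS = Σ[c'·Δl_i + (W_i cosα_i − u_i·Δl_i)·tanφ'] / Σ W_i sinα_i, with Δl_i = b_i / cosα_i.
Slice 1: Δl = 2.6/cos(-5.6°) = 2.612 m; N'_1 = 77·cos(-5.6°) − 9·2.612 = 53.1; c'Δl = 2.35; W sinα = -7.5
Slice 2: Δl = 1.8/cos10.5° = 1.831 m; N'_2 = 103·cos10.5° − 17·1.831 = 70.2; c'Δl = 1.65; W sinα = 18.8
Slice 3: Δl = 2.5/cos27.0° = 2.806 m; N'_3 = 105·cos27.0° − 19·2.806 = 40.2; c'Δl = 2.53; W sinα = 47.7
Slice 4: Δl = 1.3/cos44.0° = 1.807 m; N'_4 = 19·cos44.0° − 2·1.807 = 10.1; c'Δl = 1.63; W sinα = 13.2
Σc'Δl = 8.2 kN/m; ΣN' = 173.6 kN/m; ΣW sinα = 72.1 kN/m
Resisting = 8.2 + 173.6·tan20.7° = 8.2 + 65.6 = 73.7 kN/m
FS = 73.7 / 72.1 = 1.022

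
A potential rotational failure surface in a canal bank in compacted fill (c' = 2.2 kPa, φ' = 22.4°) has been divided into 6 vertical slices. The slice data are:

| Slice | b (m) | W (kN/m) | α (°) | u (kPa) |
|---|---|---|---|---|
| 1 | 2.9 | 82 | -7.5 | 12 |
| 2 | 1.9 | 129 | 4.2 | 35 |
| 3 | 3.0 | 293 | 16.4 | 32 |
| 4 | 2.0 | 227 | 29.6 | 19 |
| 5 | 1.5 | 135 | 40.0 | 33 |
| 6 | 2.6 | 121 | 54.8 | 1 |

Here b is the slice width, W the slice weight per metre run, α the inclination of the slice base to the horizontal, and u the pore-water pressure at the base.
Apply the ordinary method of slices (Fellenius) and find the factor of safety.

FS = 0.69

Ordinary method of slices: FS = Σ[c'·Δl_i + (W_i cosα_i − u_i·Δl_i)·tanφ'] / Σ W_i sinα_i, with Δl_i = b_i / cosα_i.
Slice 1: Δl = 2.9/cos(-7.5°) = 2.925 m; N'_1 = 82·cos(-7.5°) − 12·2.925 = 46.2; c'Δl = 6.44; W sinα = -10.7
Slice 2: Δl = 1.9/cos4.2° = 1.905 m; N'_2 = 129·cos4.2° − 35·1.905 = 62.0; c'Δl = 4.19; W sinα = 9.4
Slice 3: Δl = 3.0/cos16.4° = 3.127 m; N'_3 = 293·cos16.4° − 32·3.127 = 181.0; c'Δl = 6.88; W sinα = 82.7
Slice 4: Δl = 2.0/cos29.6° = 2.300 m; N'_4 = 227·cos29.6° − 19·2.300 = 153.7; c'Δl = 5.06; W sinα = 112.1
Slice 5: Δl = 1.5/cos40.0° = 1.958 m; N'_5 = 135·cos40.0° − 33·1.958 = 38.8; c'Δl = 4.31; W sinα = 86.8
Slice 6: Δl = 2.6/cos54.8° = 4.511 m; N'_6 = 121·cos54.8° − 1·4.511 = 65.2; c'Δl = 9.92; W sinα = 98.9
Σc'Δl = 36.8 kN/m; ΣN' = 546.9 kN/m; ΣW sinα = 379.2 kN/m
Resisting = 36.8 + 546.9·tan22.4° = 36.8 + 225.4 = 262.2 kN/m
FS = 262.2 / 379.2 = 0.691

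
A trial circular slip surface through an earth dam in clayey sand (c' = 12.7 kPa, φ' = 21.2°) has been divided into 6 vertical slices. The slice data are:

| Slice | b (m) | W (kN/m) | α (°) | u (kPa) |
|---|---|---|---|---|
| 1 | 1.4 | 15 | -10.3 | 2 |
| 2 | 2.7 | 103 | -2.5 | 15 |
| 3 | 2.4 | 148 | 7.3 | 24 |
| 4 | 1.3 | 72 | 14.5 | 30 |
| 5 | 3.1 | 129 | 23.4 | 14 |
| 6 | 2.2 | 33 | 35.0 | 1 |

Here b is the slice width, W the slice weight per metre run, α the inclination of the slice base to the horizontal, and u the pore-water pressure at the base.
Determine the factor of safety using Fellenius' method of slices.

FS = 2.89

Ordinary method of slices: FS = Σ[c'·Δl_i + (W_i cosα_i − u_i·Δl_i)·tanφ'] / Σ W_i sinα_i, with Δl_i = b_i / cosα_i.
Slice 1: Δl = 1.4/cos(-10.3°) = 1.423 m; N'_1 = 15·cos(-10.3°) − 2·1.423 = 11.9; c'Δl = 18.07; W sinα = -2.7
Slice 2: Δl = 2.7/cos(-2.5°) = 2.703 m; N'_2 = 103·cos(-2.5°) − 15·2.703 = 62.4; c'Δl = 34.32; W sinα = -4.5
Slice 3: Δl = 2.4/cos7.3° = 2.420 m; N'_3 = 148·cos7.3° − 24·2.420 = 88.7; c'Δl = 30.73; W sinα = 18.8
Slice 4: Δl = 1.3/cos14.5° = 1.343 m; N'_4 = 72·cos14.5° − 30·1.343 = 29.4; c'Δl = 17.05; W sinα = 18.0
Slice 5: Δl = 3.1/cos23.4° = 3.378 m; N'_5 = 129·cos23.4° − 14·3.378 = 71.1; c'Δl = 42.90; W sinα = 51.2
Slice 6: Δl = 2.2/cos35.0° = 2.686 m; N'_6 = 33·cos35.0° − 1·2.686 = 24.3; c'Δl = 34.11; W sinα = 18.9
Σc'Δl = 177.2 kN/m; ΣN' = 287.9 kN/m; ΣW sinα = 99.8 kN/m
Resisting = 177.2 + 287.9·tan21.2° = 177.2 + 111.7 = 288.8 kN/m
FS = 288.8 / 99.8 = 2.894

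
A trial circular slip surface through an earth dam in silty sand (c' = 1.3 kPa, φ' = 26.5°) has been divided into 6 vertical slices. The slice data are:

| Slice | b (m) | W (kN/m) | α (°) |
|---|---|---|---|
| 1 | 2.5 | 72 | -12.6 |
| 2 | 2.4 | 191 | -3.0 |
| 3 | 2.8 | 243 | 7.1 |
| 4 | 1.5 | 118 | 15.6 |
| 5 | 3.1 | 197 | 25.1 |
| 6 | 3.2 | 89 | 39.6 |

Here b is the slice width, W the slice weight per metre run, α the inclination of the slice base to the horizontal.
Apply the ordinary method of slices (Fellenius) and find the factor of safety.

Ordinary method of slices: FS = Σ[c'·Δl_i + (W_i cosα_i)·tanφ'] / Σ W_i sinα_i, with Δl_i = b_i / cosα_i.
Slice 1: Δl = 2.5/cos(-12.6°) = 2.562 m; N'_1 = 72·cos(-12.6°) = 70.3; c'Δl = 3.33; W sinα = -15.7
Slice 2: Δl = 2.4/cos(-3.0°) = 2.403 m; N'_2 = 191·cos(-3.0°) = 190.7; c'Δl = 3.12; W sinα = -10.0
Slice 3: Δl = 2.8/cos7.1° = 2.822 m; N'_3 = 243·cos7.1° = 241.1; c'Δl = 3.67; W sinα = 30.0
Slice 4: Δl = 1.5/cos15.6° = 1.557 m; N'_4 = 118·cos15.6° = 113.7; c'Δl = 2.02; W sinα = 31.7
Slice 5: Δl = 3.1/cos25.1° = 3.423 m; N'_5 = 197·cos25.1° = 178.4; c'Δl = 4.45; W sinα = 83.6
Slice 6: Δl = 3.2/cos39.6° = 4.153 m; N'_6 = 89·cos39.6° = 68.6; c'Δl = 5.40; W sinα = 56.7
Σc'Δl = 22.0 kN/m; ΣN' = 862.8 kN/m; ΣW sinα = 176.4 kN/m
Resisting = 22.0 + 862.8·tan26.5° = 22.0 + 430.2 = 452.2 kN/m
FS = 452.2 / 176.4 = 2.564

FS = 2.56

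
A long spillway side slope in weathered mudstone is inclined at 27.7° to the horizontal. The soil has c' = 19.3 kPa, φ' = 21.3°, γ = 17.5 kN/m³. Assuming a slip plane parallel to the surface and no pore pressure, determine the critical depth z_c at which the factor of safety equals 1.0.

Setting FS = 1.00 in FS = [c' + γz cos²β tanφ'] / [γz sinβ cosβ] and solving for z:
z = c' / [γ cosβ (FS·sinβ − cosβ·tanφ')]
  = 19.3 / [17.5·cos27.7°·(1.00·sin27.7° − cos27.7°·tan21.3°)]
  = 19.3 / [17.5·0.8854·(1.00·0.4648 − 0.8854·0.3899)]
  = 19.3 / 1.8538 = 10.411 m

z_c = 10.41 m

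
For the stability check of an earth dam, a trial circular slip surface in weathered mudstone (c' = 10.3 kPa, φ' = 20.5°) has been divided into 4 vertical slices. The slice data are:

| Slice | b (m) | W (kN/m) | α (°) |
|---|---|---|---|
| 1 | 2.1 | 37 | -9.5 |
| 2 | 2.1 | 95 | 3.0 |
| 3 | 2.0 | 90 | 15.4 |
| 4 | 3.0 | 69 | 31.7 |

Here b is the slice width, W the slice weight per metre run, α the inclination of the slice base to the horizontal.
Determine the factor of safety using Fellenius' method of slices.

Ordinary method of slices: FS = Σ[c'·Δl_i + (W_i cosα_i)·tanφ'] / Σ W_i sinα_i, with Δl_i = b_i / cosα_i.
Slice 1: Δl = 2.1/cos(-9.5°) = 2.129 m; N'_1 = 37·cos(-9.5°) = 36.5; c'Δl = 21.93; W sinα = -6.1
Slice 2: Δl = 2.1/cos3.0° = 2.103 m; N'_2 = 95·cos3.0° = 94.9; c'Δl = 21.66; W sinα = 5.0
Slice 3: Δl = 2.0/cos15.4° = 2.074 m; N'_3 = 90·cos15.4° = 86.8; c'Δl = 21.37; W sinα = 23.9
Slice 4: Δl = 3.0/cos31.7° = 3.526 m; N'_4 = 69·cos31.7° = 58.7; c'Δl = 36.32; W sinα = 36.3
Σc'Δl = 101.3 kN/m; ΣN' = 276.8 kN/m; ΣW sinα = 59.0 kN/m
Resisting = 101.3 + 276.8·tan20.5° = 101.3 + 103.5 = 204.8 kN/m
FS = 204.8 / 59.0 = 3.470

FS = 3.47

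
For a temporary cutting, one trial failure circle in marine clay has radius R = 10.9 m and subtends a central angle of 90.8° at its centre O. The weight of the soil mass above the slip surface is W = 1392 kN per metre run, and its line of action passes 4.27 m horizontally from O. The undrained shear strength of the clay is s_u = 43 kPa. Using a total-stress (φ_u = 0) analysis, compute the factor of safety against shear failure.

FS = 1.36

Taking moments about the centre O, the resisting moment is provided by the undrained shear strength acting along the arc:
Arc length L_a = R·θ = 10.9·(90.8°·π/180) = 10.9·1.5848 = 17.27 m
M_R = s_u·L_a·R = 43·17.27·10.9 = 8096.3 kN·m/m
M_D = W·d = 1392·4.27 = 5943.8 kN·m/m
FS = M_R / M_D = 8096.3 / 5943.8 = 1.362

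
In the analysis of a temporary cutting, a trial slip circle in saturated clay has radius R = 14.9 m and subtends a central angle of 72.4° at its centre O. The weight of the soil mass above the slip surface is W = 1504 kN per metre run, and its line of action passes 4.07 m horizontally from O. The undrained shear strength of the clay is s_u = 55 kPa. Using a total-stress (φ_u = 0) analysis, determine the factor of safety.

FS = 2.52

Taking moments about the centre O, the resisting moment is provided by the undrained shear strength acting along the arc:
Arc length L_a = R·θ = 14.9·(72.4°·π/180) = 14.9·1.2636 = 18.83 m
M_R = s_u·L_a·R = 55·18.83·14.9 = 15429.5 kN·m/m
M_D = W·d = 1504·4.07 = 6121.3 kN·m/m
FS = M_R / M_D = 15429.5 / 6121.3 = 2.521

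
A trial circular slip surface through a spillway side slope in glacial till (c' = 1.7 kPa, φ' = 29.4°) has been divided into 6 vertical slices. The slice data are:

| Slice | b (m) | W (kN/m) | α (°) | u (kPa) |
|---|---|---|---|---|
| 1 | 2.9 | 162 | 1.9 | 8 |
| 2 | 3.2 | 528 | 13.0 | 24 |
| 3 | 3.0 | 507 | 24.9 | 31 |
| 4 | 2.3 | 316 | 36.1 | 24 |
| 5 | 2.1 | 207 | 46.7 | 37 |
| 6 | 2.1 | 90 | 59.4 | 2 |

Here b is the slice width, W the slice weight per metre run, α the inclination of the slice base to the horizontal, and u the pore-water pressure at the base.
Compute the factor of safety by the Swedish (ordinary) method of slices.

FS = 0.93

Ordinary method of slices: FS = Σ[c'·Δl_i + (W_i cosα_i − u_i·Δl_i)·tanφ'] / Σ W_i sinα_i, with Δl_i = b_i / cosα_i.
Slice 1: Δl = 2.9/cos1.9° = 2.902 m; N'_1 = 162·cos1.9° − 8·2.902 = 138.7; c'Δl = 4.93; W sinα = 5.4
Slice 2: Δl = 3.2/cos13.0° = 3.284 m; N'_2 = 528·cos13.0° − 24·3.284 = 435.6; c'Δl = 5.58; W sinα = 118.8
Slice 3: Δl = 3.0/cos24.9° = 3.307 m; N'_3 = 507·cos24.9° − 31·3.307 = 357.3; c'Δl = 5.62; W sinα = 213.5
Slice 4: Δl = 2.3/cos36.1° = 2.847 m; N'_4 = 316·cos36.1° − 24·2.847 = 187.0; c'Δl = 4.84; W sinα = 186.2
Slice 5: Δl = 2.1/cos46.7° = 3.062 m; N'_5 = 207·cos46.7° − 37·3.062 = 28.7; c'Δl = 5.21; W sinα = 150.6
Slice 6: Δl = 2.1/cos59.4° = 4.125 m; N'_6 = 90·cos59.4° − 2·4.125 = 37.6; c'Δl = 7.01; W sinα = 77.5
Σc'Δl = 33.2 kN/m; ΣN' = 1184.9 kN/m; ΣW sinα = 751.9 kN/m
Resisting = 33.2 + 1184.9·tan29.4° = 33.2 + 667.7 = 700.9 kN/m
FS = 700.9 / 751.9 = 0.932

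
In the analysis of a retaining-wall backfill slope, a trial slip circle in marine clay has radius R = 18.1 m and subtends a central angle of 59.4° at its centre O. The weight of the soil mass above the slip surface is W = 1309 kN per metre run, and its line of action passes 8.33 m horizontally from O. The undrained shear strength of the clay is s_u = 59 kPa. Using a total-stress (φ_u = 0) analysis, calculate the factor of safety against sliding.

Taking moments about the centre O, the resisting moment is provided by the undrained shear strength acting along the arc:
Arc length L_a = R·θ = 18.1·(59.4°·π/180) = 18.1·1.0367 = 18.76 m
M_R = s_u·L_a·R = 59·18.76·18.1 = 20038.9 kN·m/m
M_D = W·d = 1309·8.33 = 10904.0 kN·m/m
FS = M_R / M_D = 20038.9 / 10904.0 = 1.838

FS = 1.84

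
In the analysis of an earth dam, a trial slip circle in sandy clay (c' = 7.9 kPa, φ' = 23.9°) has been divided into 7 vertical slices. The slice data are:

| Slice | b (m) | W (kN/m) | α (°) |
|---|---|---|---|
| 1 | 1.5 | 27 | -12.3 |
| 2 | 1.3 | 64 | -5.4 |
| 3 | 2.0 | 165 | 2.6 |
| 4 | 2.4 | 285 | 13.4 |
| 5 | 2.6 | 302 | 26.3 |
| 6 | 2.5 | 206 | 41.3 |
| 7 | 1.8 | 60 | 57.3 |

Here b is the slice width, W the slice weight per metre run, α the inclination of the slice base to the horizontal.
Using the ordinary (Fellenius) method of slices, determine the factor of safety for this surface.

FS = 1.50

Ordinary method of slices: FS = Σ[c'·Δl_i + (W_i cosα_i)·tanφ'] / Σ W_i sinα_i, with Δl_i = b_i / cosα_i.
Slice 1: Δl = 1.5/cos(-12.3°) = 1.535 m; N'_1 = 27·cos(-12.3°) = 26.4; c'Δl = 12.13; W sinα = -5.8
Slice 2: Δl = 1.3/cos(-5.4°) = 1.306 m; N'_2 = 64·cos(-5.4°) = 63.7; c'Δl = 10.32; W sinα = -6.0
Slice 3: Δl = 2.0/cos2.6° = 2.002 m; N'_3 = 165·cos2.6° = 164.8; c'Δl = 15.82; W sinα = 7.5
Slice 4: Δl = 2.4/cos13.4° = 2.467 m; N'_4 = 285·cos13.4° = 277.2; c'Δl = 19.49; W sinα = 66.0
Slice 5: Δl = 2.6/cos26.3° = 2.900 m; N'_5 = 302·cos26.3° = 270.7; c'Δl = 22.91; W sinα = 133.8
Slice 6: Δl = 2.5/cos41.3° = 3.328 m; N'_6 = 206·cos41.3° = 154.8; c'Δl = 26.29; W sinα = 136.0
Slice 7: Δl = 1.8/cos57.3° = 3.332 m; N'_7 = 60·cos57.3° = 32.4; c'Δl = 26.32; W sinα = 50.5
Σc'Δl = 133.3 kN/m; ΣN' = 990.1 kN/m; ΣW sinα = 382.0 kN/m
Resisting = 133.3 + 990.1·tan23.9° = 133.3 + 438.7 = 572.0 kN/m
FS = 572.0 / 382.0 = 1.497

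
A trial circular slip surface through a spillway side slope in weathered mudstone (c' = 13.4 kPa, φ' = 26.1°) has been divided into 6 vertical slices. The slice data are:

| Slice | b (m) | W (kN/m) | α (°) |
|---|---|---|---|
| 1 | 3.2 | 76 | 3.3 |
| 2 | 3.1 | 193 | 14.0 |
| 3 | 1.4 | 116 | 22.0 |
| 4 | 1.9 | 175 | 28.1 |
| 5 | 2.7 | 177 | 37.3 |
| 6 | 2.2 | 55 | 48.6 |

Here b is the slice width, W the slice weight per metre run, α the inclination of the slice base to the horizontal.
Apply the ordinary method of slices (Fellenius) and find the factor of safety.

Ordinary method of slices: FS = Σ[c'·Δl_i + (W_i cosα_i)·tanφ'] / Σ W_i sinα_i, with Δl_i = b_i / cosα_i.
Slice 1: Δl = 3.2/cos3.3° = 3.205 m; N'_1 = 76·cos3.3° = 75.9; c'Δl = 42.95; W sinα = 4.4
Slice 2: Δl = 3.1/cos14.0° = 3.195 m; N'_2 = 193·cos14.0° = 187.3; c'Δl = 42.81; W sinα = 46.7
Slice 3: Δl = 1.4/cos22.0° = 1.510 m; N'_3 = 116·cos22.0° = 107.6; c'Δl = 20.23; W sinα = 43.5
Slice 4: Δl = 1.9/cos28.1° = 2.154 m; N'_4 = 175·cos28.1° = 154.4; c'Δl = 28.86; W sinα = 82.4
Slice 5: Δl = 2.7/cos37.3° = 3.394 m; N'_5 = 177·cos37.3° = 140.8; c'Δl = 45.48; W sinα = 107.3
Slice 6: Δl = 2.2/cos48.6° = 3.327 m; N'_6 = 55·cos48.6° = 36.4; c'Δl = 44.58; W sinα = 41.3
Σc'Δl = 224.9 kN/m; ΣN' = 702.2 kN/m; ΣW sinα = 325.5 kN/m
Resisting = 224.9 + 702.2·tan26.1° = 224.9 + 344.0 = 568.9 kN/m
FS = 568.9 / 325.5 = 1.748

FS = 1.75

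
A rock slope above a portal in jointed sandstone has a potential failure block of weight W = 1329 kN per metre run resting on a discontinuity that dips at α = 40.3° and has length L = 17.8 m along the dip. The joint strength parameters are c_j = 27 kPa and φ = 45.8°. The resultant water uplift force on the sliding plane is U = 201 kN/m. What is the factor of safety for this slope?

FS = 1.53

Resolving the block weight along and normal to the plane and applying the Mohr–Coulomb strength on the joint:
N' = W cosα − U = 1329·cos40.3° − 201 = 812.6 kN/m
Driving force T = W sinα = 1329·sin40.3° = 859.6 kN/m
Resisting force R = c_j·L + N'·tanφ = 27·17.8 + 812.6·tan45.8° = 480.6 + 835.6 = 1316.2 kN/m
FS = R / T = 1316.2 / 859.6 = 1.531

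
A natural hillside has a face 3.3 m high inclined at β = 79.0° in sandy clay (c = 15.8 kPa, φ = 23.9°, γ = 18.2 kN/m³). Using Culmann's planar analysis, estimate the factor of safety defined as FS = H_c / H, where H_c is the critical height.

FS = 2.21

H_c = (4c/γ) · sinβ cosφ / [1 − cos(β − φ)]
    = (4·15.8/18.2) · sin79.0°·cos23.9° / [1 − cos55.1°]
    = 3.473 · 0.8975 / 0.4279 = 7.28 m
FS = H_c / H = 7.28 / 3.3 = 2.207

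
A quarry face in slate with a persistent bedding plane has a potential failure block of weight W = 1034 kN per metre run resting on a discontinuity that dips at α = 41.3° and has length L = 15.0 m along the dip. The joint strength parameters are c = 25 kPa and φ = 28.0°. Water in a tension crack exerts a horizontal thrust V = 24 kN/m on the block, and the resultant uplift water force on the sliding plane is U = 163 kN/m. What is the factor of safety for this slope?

FS = 0.99

Resolving the block weight along and normal to the plane and applying the Mohr–Coulomb strength on the joint:
N' = W cosα − U − V sinα = 1034·cos41.3° − 163 − 24·sin41.3° = 598.0 kN/m
Driving force T = W sinα + V cosα = 1034·sin41.3° + 24·cos41.3° = 700.5 kN/m
Resisting force R = c·L + N'·tanφ = 25·15.0 + 598.0·tan28.0° = 375.0 + 317.9 = 692.9 kN/m
FS = R / T = 692.9 / 700.5 = 0.989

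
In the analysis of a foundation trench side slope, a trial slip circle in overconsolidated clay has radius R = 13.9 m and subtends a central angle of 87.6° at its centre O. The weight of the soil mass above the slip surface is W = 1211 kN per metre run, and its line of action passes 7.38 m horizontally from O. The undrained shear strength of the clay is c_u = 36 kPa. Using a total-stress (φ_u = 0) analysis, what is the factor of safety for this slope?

Taking moments about the centre O, the resisting moment is provided by the undrained shear strength acting along the arc:
Arc length L_a = R·θ = 13.9·(87.6°·π/180) = 13.9·1.5289 = 21.25 m
M_R = c_u·L_a·R = 36·21.25·13.9 = 10634.4 kN·m/m
M_D = W·d = 1211·7.38 = 8937.2 kN·m/m
FS = M_R / M_D = 10634.4 / 8937.2 = 1.190

FS = 1.19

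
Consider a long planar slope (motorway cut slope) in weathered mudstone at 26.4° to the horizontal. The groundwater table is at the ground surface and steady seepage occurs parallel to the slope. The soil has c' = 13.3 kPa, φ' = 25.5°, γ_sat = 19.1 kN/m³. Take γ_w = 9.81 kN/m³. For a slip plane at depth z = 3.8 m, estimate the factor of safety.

With seepage parallel to the slope and the water table at the surface, the effective normal stress on the slip plane uses the buoyant unit weight γ' = γ_sat − γ_w while the driving shear stress uses γ_sat:
FS = [c' + γ' z cos²β tanφ'] / [γ_sat z sinβ cosβ]
γ' = 19.1 − 9.81 = 9.29 kN/m³
Numerator = 13.3 + 9.29·3.8·cos²26.4°·tan25.5° = 13.3 + 9.29·3.8·0.8023·0.4770 = 26.809 kPa
Denominator = 19.1·3.8·sin26.4°·cos26.4° = 19.1·3.8·0.4446·0.8957 = 28.906 kPa
FS = 26.809 / 28.906 = 0.927

FS = 0.93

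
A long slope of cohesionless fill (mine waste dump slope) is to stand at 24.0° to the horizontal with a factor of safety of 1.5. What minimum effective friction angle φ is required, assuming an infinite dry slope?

FS = tanφ/tanβ ⇒ tanφ = FS · tanβ = 1.5 · tan24.0° = 0.6678
φ = arctan(0.6678) = 33.74°

φ = 33.7°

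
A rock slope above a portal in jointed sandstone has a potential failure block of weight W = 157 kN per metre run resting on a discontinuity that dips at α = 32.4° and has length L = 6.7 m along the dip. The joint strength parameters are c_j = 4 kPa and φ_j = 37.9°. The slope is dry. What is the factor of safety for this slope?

FS = 1.55

Resolving the block weight along and normal to the plane and applying the Mohr–Coulomb strength on the joint:
N' = W cosα = 157·cos32.4° = 132.6 kN/m
Driving force T = W sinα = 157·sin32.4° = 84.1 kN/m
Resisting force R = c_j·L + N'·tanφ_j = 4·6.7 + 132.6·tan37.9° = 26.8 + 103.2 = 130.0 kN/m
FS = R / T = 130.0 / 84.1 = 1.545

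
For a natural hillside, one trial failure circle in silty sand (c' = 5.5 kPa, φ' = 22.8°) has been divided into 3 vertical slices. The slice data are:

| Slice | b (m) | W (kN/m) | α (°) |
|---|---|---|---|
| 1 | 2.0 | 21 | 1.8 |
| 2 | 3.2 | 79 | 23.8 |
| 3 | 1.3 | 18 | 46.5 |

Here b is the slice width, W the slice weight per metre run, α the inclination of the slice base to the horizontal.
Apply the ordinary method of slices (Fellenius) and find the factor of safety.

Ordinary method of slices: FS = Σ[c'·Δl_i + (W_i cosα_i)·tanφ'] / Σ W_i sinα_i, with Δl_i = b_i / cosα_i.
Slice 1: Δl = 2.0/cos1.8° = 2.001 m; N'_1 = 21·cos1.8° = 21.0; c'Δl = 11.01; W sinα = 0.7
Slice 2: Δl = 3.2/cos23.8° = 3.497 m; N'_2 = 79·cos23.8° = 72.3; c'Δl = 19.24; W sinα = 31.9
Slice 3: Δl = 1.3/cos46.5° = 1.889 m; N'_3 = 18·cos46.5° = 12.4; c'Δl = 10.39; W sinα = 13.1
Σc'Δl = 40.6 kN/m; ΣN' = 105.7 kN/m; ΣW sinα = 45.6 kN/m
Resisting = 40.6 + 105.7·tan22.8° = 40.6 + 44.4 = 85.0 kN/m
FS = 85.0 / 45.6 = 1.865

FS = 1.87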